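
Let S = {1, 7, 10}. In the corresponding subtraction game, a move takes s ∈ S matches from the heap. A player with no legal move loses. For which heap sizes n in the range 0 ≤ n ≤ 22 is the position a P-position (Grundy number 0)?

G(0) = 0
G(1) = mex{0} = 1
G(2) = mex{1} = 0
G(3) = mex{0} = 1
G(4) = mex{1} = 0
G(5) = mex{0} = 1
G(6) = mex{1} = 0
G(7) = mex{0,0} = 1
G(8) = mex{1,1} = 0
G(9) = mex{0,0} = 1
G(10) = mex{1,1,0} = 2
G(11) = mex{2,0,1} = 3
G(12) = mex{3,1,0} = 2
G(13) = mex{2,0,1} = 3
G(14) = mex{3,1,0} = 2
G(15) = mex{2,0,1} = 3
G(16) = mex{3,1,0} = 2
G(17) = mex{2,2,1} = 0
G(18) = mex{0,3,0} = 1
G(19) = mex{1,2,1} = 0
G(20) = mex{0,3,2} = 1
G(21) = mex{1,2,3} = 0
G(22) = mex{0,3,2} = 1
P-positions are exactly the n with G(n) = 0.

0, 2, 4, 6, 8, 17, 19, 21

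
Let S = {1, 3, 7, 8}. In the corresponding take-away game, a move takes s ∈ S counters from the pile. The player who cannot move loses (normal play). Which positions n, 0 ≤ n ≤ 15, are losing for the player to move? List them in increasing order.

0, 2, 4, 6, 15

G(0) = 0
G(1) = mex{0} = 1
G(2) = mex{1} = 0
G(3) = mex{0,0} = 1
G(4) = mex{1,1} = 0
G(5) = mex{0,0} = 1
G(6) = mex{1,1} = 0
G(7) = mex{0,0,0} = 1
G(8) = mex{1,1,1,0} = 2
G(9) = mex{2,0,0,1} = 3
G(10) = mex{3,1,1,0} = 2
G(11) = mex{2,2,0,1} = 3
G(12) = mex{3,3,1,0} = 2
G(13) = mex{2,2,0,1} = 3
G(14) = mex{3,3,1,0} = 2
G(15) = mex{2,2,2,1} = 0
P-positions are exactly the n with G(n) = 0.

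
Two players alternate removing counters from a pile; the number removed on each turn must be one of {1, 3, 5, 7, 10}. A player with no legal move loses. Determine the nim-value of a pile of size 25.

n :  0  1  2  3  4  5  6  7  8  9 10 11 12 13 14 15 16 17 18 19 20 21 22 23 24 25
G :  0  1  0  1  0  1  0  1  0  1  2  3  2  3  2  3  2  0  1  0  1  0  1  0  1  0

0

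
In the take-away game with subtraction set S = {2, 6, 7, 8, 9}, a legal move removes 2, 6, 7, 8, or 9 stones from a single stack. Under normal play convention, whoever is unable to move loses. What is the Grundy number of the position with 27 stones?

n :  0  1  2  3  4  5  6  7  8  9 10 11 12 13 14 15 16 17 18 19 20 21 22 23 24 25 26 27
G :  0  0  1  1  0  0  1  1  2  2  3  3  2  2  3  0  0  1  1  0  0  1  1  2  2  3  3  2

2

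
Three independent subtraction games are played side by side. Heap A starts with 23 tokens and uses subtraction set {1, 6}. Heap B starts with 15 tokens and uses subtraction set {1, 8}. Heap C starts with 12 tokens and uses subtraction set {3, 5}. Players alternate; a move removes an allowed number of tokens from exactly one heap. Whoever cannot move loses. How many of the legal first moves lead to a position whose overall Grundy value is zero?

5

Heap A, S = {1, 6}:
n :  0  1  2  3  4  5  6  7  8  9 10 11 12 13 14 15 16 17 18 19 20 21 22 23
G :  0  1  0  1  0  1  2  0  1  0  1  0  1  2  0  1  0  1  0  1  2  0  1  0
G_A(23) = 0.
Heap B, S = {1, 8}:
n :  0  1  2  3  4  5  6  7  8  9 10 11 12 13 14 15
G :  0  1  0  1  0  1  0  1  2  0  1  0  1  0  1  0
G_B(15) = 0.
Heap C, S = {3, 5}:
G(0) = 0
G(1) = mex{} = 0
G(2) = mex{} = 0
G(3) = mex{0} = 1
G(4) = mex{0} = 1
G(5) = mex{0,0} = 1
G(6) = mex{1,0} = 2
G(7) = mex{1,0} = 2
G(8) = mex{1,1} = 0
G(9) = mex{2,1} = 0
G(10) = mex{2,1} = 0
G(11) = mex{0,2} = 1
G(12) = mex{0,2} = 1
G_C(12) = 1.
Combined Grundy value = 0 ⊕ 0 ⊕ 1 = 1.
A winning move leaves total XOR = 0, i.e. changes one component's Grundy value g to g ⊕ X where X is the current total.
Heap A: need g' = 0⊕1 = 1. Options: 23−1→G=1, 23−6→G=1. Hits: 2.
Heap B: need g' = 0⊕1 = 1. Options: 15−1→G=1, 15−8→G=1. Hits: 2.
Heap C: need g' = 1⊕1 = 0. Options: 12−3→G=0, 12−5→G=2. Hits: 1.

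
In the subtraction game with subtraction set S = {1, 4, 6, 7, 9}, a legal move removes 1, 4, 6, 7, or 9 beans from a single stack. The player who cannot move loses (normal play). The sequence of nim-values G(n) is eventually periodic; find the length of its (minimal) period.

G(0) = 0
G(1) = mex{0} = 1
G(2) = mex{1} = 0
G(3) = mex{0} = 1
G(4) = mex{1,0} = 2
G(5) = mex{2,1} = 0
G(6) = mex{0,0,0} = 1
G(7) = mex{1,1,1,0} = 2
G(8) = mex{2,2,0,1} = 3
G(9) = mex{3,0,1,0,0} = 2
G(10) = mex{2,1,2,1,1} = 0
G(11) = mex{0,2,0,2,0} = 1
G(12) = mex{1,3,1,0,1} = 2
G(13) = mex{2,2,2,1,2} = 0
G(14) = mex{0,0,3,2,0} = 1
G(15) = mex{1,1,2,3,1} = 0
G(16) = mex{0,2,0,2,2} = 1
G(17) = mex{1,0,1,0,3} = 2
G(18) = mex{2,1,2,1,2} = 0
G(19) = mex{0,0,0,2,0} = 1
G(20) = mex{1,1,1,0,1} = 2
G(21) = mex{2,2,0,1,2} = 3
G(22) = mex{3,0,1,0,0} = 2
G(23) = mex{2,1,2,1,1} = 0
G(24) = mex{0,2,0,2,0} = 1
G(25) = mex{1,3,1,0,1} = 2
G(26) = mex{2,2,2,1,2} = 0
G(27) = mex{0,0,3,2,0} = 1
G(n+13) = G(n) holds for n = 0,…,8 (a full window of length max(S) = 9), so the sequence is purely periodic with period 13.

13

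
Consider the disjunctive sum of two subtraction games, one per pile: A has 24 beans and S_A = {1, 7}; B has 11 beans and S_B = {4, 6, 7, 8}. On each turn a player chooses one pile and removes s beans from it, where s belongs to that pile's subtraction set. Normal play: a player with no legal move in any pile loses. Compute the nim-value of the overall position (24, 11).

2

Pile A, S = {1, 7}:
G(0) = 0
G(1) = mex{0} = 1
G(2) = mex{1} = 0
G(3) = mex{0} = 1
G(4) = mex{1} = 0
G(5) = mex{0} = 1
G(6) = mex{1} = 0
G(7) = mex{0,0} = 1
G(8) = mex{1,1} = 0
G(9) = mex{0,0} = 1
G(10) = mex{1,1} = 0
G(11) = mex{0,0} = 1
G(12) = mex{1,1} = 0
G(13) = mex{0,0} = 1
G(14) = mex{1,1} = 0
G(15) = mex{0,0} = 1
G(16) = mex{1,1} = 0
G(17) = mex{0,0} = 1
G(18) = mex{1,1} = 0
G(19) = mex{0,0} = 1
G(20) = mex{1,1} = 0
G(21) = mex{0,0} = 1
G(22) = mex{1,1} = 0
G(23) = mex{0,0} = 1
G(24) = mex{1,1} = 0
G_A(24) = 0.
Pile B, S = {4, 6, 7, 8}:
G(0) = 0
G(1) = mex{} = 0
G(2) = mex{} = 0
G(3) = mex{} = 0
G(4) = mex{0} = 1
G(5) = mex{0} = 1
G(6) = mex{0,0} = 1
G(7) = mex{0,0,0} = 1
G(8) = mex{1,0,0,0} = 2
G(9) = mex{1,0,0,0} = 2
G(10) = mex{1,1,0,0} = 2
G(11) = mex{1,1,1,0} = 2
G_B(11) = 2.
Combined Grundy value = 0 ⊕ 2 = 2.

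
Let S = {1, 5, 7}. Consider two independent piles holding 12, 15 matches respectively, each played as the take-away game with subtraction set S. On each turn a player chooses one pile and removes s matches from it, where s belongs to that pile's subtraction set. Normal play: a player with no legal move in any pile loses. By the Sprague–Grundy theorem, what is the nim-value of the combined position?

All piles use S = {1, 5, 7}:
n :  0  1  2  3  4  5  6  7  8  9 10 11 12 13 14 15
G :  0  1  0  1  0  1  0  1  0  1  0  1  0  1  0  1
Pile A: G(12) = 0.
Pile B: G(15) = 1.
Combined Grundy value = 0 ⊕ 1 = 1.

1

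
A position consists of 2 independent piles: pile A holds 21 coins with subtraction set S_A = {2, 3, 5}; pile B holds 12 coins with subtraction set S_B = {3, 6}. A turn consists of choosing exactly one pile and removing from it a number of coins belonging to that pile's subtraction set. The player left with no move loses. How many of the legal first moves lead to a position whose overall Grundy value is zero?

Pile A, S = {2, 3, 5}:
G(0) = 0
G(1) = mex{} = 0
G(2) = mex{0} = 1
G(3) = mex{0,0} = 1
G(4) = mex{1,0} = 2
G(5) = mex{1,1,0} = 2
G(6) = mex{2,1,0} = 3
G(7) = mex{2,2,1} = 0
G(8) = mex{3,2,1} = 0
G(9) = mex{0,3,2} = 1
G(10) = mex{0,0,2} = 1
G(11) = mex{1,0,3} = 2
G(12) = mex{1,1,0} = 2
G(13) = mex{2,1,0} = 3
G(14) = mex{2,2,1} = 0
G(15) = mex{3,2,1} = 0
G(16) = mex{0,3,2} = 1
G(17) = mex{0,0,2} = 1
G(18) = mex{1,0,3} = 2
G(19) = mex{1,1,0} = 2
G(20) = mex{2,1,0} = 3
G(21) = mex{2,2,1} = 0
G_A(21) = 0.
Pile B, S = {3, 6}:
n :  0  1  2  3  4  5  6  7  8  9 10 11 12
G :  0  0  0  1  1  1  2  2  2  0  0  0  1
G_B(12) = 1.
Combined Grundy value = 0 ⊕ 1 = 1.
A winning move leaves total XOR = 0, i.e. changes one component's Grundy value g to g ⊕ X where X is the current total.
Pile A: need g' = 0⊕1 = 1. Options: 21−2→G=2, 21−3→G=2, 21−5→G=1. Hits: 1.
Pile B: need g' = 1⊕1 = 0. Options: 12−3→G=0, 12−6→G=2. Hits: 1.

2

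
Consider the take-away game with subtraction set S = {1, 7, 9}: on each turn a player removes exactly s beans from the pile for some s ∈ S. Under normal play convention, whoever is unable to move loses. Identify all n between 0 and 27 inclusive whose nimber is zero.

0, 2, 4, 6, 8, 10, 12, 14, 16, 18, 20, 22, 24, 26

n :  0  1  2  3  4  5  6  7  8  9 10 11 12 13 14 15 16 17 18 19 20 21 22 23 24 25 26 27
G :  0  1  0  1  0  1  0  1  0  1  0  1  0  1  0  1  0  1  0  1  0  1  0  1  0  1  0  1
P-positions are exactly the n with G(n) = 0.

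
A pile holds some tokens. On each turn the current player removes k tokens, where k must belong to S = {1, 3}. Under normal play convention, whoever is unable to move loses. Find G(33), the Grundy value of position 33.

G(0) = 0
G(1) = mex{0} = 1
G(2) = mex{1} = 0
G(3) = mex{0,0} = 1
G(4) = mex{1,1} = 0
G(5) = mex{0,0} = 1
G(6) = mex{1,1} = 0
G(7) = mex{0,0} = 1
G(8) = mex{1,1} = 0
G(9) = mex{0,0} = 1
G(10) = mex{1,1} = 0
G(11) = mex{0,0} = 1
G(12) = mex{1,1} = 0
G(13) = mex{0,0} = 1
G(14) = mex{1,1} = 0
G(15) = mex{0,0} = 1
G(16) = mex{1,1} = 0
G(17) = mex{0,0} = 1
G(18) = mex{1,1} = 0
G(19) = mex{0,0} = 1
G(20) = mex{1,1} = 0
G(21) = mex{0,0} = 1
G(22) = mex{1,1} = 0
G(23) = mex{0,0} = 1
G(24) = mex{1,1} = 0
G(25) = mex{0,0} = 1
G(26) = mex{1,1} = 0
G(27) = mex{0,0} = 1
G(28) = mex{1,1} = 0
G(29) = mex{0,0} = 1
G(30) = mex{1,1} = 0
G(31) = mex{0,0} = 1
G(32) = mex{1,1} = 0
G(33) = mex{0,0} = 1

1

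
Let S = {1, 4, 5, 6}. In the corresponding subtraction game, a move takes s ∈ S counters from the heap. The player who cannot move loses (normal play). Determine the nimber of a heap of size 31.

2

G(0) = 0
G(1) = mex{0} = 1
G(2) = mex{1} = 0
G(3) = mex{0} = 1
G(4) = mex{1,0} = 2
G(5) = mex{2,1,0} = 3
G(6) = mex{3,0,1,0} = 2
G(7) = mex{2,1,0,1} = 3
G(8) = mex{3,2,1,0} = 4
G(9) = mex{4,3,2,1} = 0
G(10) = mex{0,2,3,2} = 1
G(11) = mex{1,3,2,3} = 0
G(12) = mex{0,4,3,2} = 1
G(13) = mex{1,0,4,3} = 2
G(14) = mex{2,1,0,4} = 3
G(15) = mex{3,0,1,0} = 2
G(16) = mex{2,1,0,1} = 3
G(17) = mex{3,2,1,0} = 4
G(18) = mex{4,3,2,1} = 0
G(19) = mex{0,2,3,2} = 1
G(20) = mex{1,3,2,3} = 0
G(21) = mex{0,4,3,2} = 1
G(22) = mex{1,0,4,3} = 2
G(23) = mex{2,1,0,4} = 3
G(24) = mex{3,0,1,0} = 2
G(25) = mex{2,1,0,1} = 3
G(26) = mex{3,2,1,0} = 4
G(27) = mex{4,3,2,1} = 0
G(28) = mex{0,2,3,2} = 1
G(29) = mex{1,3,2,3} = 0
G(30) = mex{0,4,3,2} = 1
G(31) = mex{1,0,4,3} = 2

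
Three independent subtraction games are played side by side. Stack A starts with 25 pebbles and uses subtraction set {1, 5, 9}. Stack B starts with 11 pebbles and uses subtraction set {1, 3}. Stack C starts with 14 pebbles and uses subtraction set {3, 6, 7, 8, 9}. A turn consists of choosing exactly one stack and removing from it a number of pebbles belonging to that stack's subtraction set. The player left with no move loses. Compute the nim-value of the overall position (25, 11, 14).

Stack A, S = {1, 5, 9}:
G(0) = 0
G(1) = mex{0} = 1
G(2) = mex{1} = 0
G(3) = mex{0} = 1
G(4) = mex{1} = 0
G(5) = mex{0,0} = 1
G(6) = mex{1,1} = 0
G(7) = mex{0,0} = 1
G(8) = mex{1,1} = 0
G(9) = mex{0,0,0} = 1
G(10) = mex{1,1,1} = 0
G(11) = mex{0,0,0} = 1
G(12) = mex{1,1,1} = 0
G(13) = mex{0,0,0} = 1
G(14) = mex{1,1,1} = 0
G(15) = mex{0,0,0} = 1
G(16) = mex{1,1,1} = 0
G(17) = mex{0,0,0} = 1
G(18) = mex{1,1,1} = 0
G(19) = mex{0,0,0} = 1
G(20) = mex{1,1,1} = 0
G(21) = mex{0,0,0} = 1
G(22) = mex{1,1,1} = 0
G(23) = mex{0,0,0} = 1
G(24) = mex{1,1,1} = 0
G(25) = mex{0,0,0} = 1
G_A(25) = 1.
Stack B, S = {1, 3}:
G(0) = 0
G(1) = mex{0} = 1
G(2) = mex{1} = 0
G(3) = mex{0,0} = 1
G(4) = mex{1,1} = 0
G(5) = mex{0,0} = 1
G(6) = mex{1,1} = 0
G(7) = mex{0,0} = 1
G(8) = mex{1,1} = 0
G(9) = mex{0,0} = 1
G(10) = mex{1,1} = 0
G(11) = mex{0,0} = 1
G_B(11) = 1.
Stack C, S = {3, 6, 7, 8, 9}:
G(0) = 0
G(1) = mex{} = 0
G(2) = mex{} = 0
G(3) = mex{0} = 1
G(4) = mex{0} = 1
G(5) = mex{0} = 1
G(6) = mex{1,0} = 2
G(7) = mex{1,0,0} = 2
G(8) = mex{1,0,0,0} = 2
G(9) = mex{2,1,0,0,0} = 3
G(10) = mex{2,1,1,0,0} = 3
G(11) = mex{2,1,1,1,0} = 3
G(12) = mex{3,2,1,1,1} = 0
G(13) = mex{3,2,2,1,1} = 0
G(14) = mex{3,2,2,2,1} = 0
G_C(14) = 0.
Combined Grundy value = 1 ⊕ 1 ⊕ 0 = 0.

0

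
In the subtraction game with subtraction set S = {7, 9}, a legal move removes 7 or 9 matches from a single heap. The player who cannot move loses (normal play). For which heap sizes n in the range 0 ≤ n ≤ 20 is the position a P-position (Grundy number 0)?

0, 1, 2, 3, 4, 5, 6, 16, 17, 18, 19, 20

n :  0  1  2  3  4  5  6  7  8  9 10 11 12 13 14 15 16 17 18 19 20
G :  0  0  0  0  0  0  0  1  1  1  1  1  1  1  2  2  0  0  0  0  0
P-positions are exactly the n with G(n) = 0.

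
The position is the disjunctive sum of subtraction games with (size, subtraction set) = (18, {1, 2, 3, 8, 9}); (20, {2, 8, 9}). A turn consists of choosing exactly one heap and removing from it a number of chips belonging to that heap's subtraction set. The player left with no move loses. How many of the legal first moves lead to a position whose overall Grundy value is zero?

Heap A, S = {1, 2, 3, 8, 9}:
n :  0  1  2  3  4  5  6  7  8  9 10 11 12 13 14 15 16 17 18
G :  0  1  2  3  0  1  2  3  4  5  0  1  2  3  0  1  2  3  4
G_A(18) = 4.
Heap B, S = {2, 8, 9}:
G(0) = 0
G(1) = mex{} = 0
G(2) = mex{0} = 1
G(3) = mex{0} = 1
G(4) = mex{1} = 0
G(5) = mex{1} = 0
G(6) = mex{0} = 1
G(7) = mex{0} = 1
G(8) = mex{1,0} = 2
G(9) = mex{1,0,0} = 2
G(10) = mex{2,1,0} = 3
G(11) = mex{2,1,1} = 0
G(12) = mex{3,0,1} = 2
G(13) = mex{0,0,0} = 1
G(14) = mex{2,1,0} = 3
G(15) = mex{1,1,1} = 0
G(16) = mex{3,2,1} = 0
G(17) = mex{0,2,2} = 1
G(18) = mex{0,3,2} = 1
G(19) = mex{1,0,3} = 2
G(20) = mex{1,2,0} = 3
G_B(20) = 3.
Combined Grundy value = 4 ⊕ 3 = 7.
A winning move leaves total XOR = 0, i.e. changes one component's Grundy value g to g ⊕ X where X is the current total.
Heap A: need g' = 4⊕7 = 3. Options: 18−1→G=3, 18−2→G=2, 18−3→G=1, 18−8→G=0, 18−9→G=5. Hits: 1.
Heap B: need g' = 3⊕7 = 4. Options: 20−2→G=1, 20−8→G=2, 20−9→G=0. Hits: 0.

1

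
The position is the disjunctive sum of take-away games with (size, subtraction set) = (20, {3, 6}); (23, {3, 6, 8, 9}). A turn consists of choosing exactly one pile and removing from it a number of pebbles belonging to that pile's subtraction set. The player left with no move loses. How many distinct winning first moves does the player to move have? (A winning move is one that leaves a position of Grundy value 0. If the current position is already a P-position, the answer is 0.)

1

Pile A, S = {3, 6}:
G(0) = 0
G(1) = mex{} = 0
G(2) = mex{} = 0
G(3) = mex{0} = 1
G(4) = mex{0} = 1
G(5) = mex{0} = 1
G(6) = mex{1,0} = 2
G(7) = mex{1,0} = 2
G(8) = mex{1,0} = 2
G(9) = mex{2,1} = 0
G(10) = mex{2,1} = 0
G(11) = mex{2,1} = 0
G(12) = mex{0,2} = 1
G(13) = mex{0,2} = 1
G(14) = mex{0,2} = 1
G(15) = mex{1,0} = 2
G(16) = mex{1,0} = 2
G(17) = mex{1,0} = 2
G(18) = mex{2,1} = 0
G(19) = mex{2,1} = 0
G(20) = mex{2,1} = 0
G_A(20) = 0.
Pile B, S = {3, 6, 8, 9}:
n :  0  1  2  3  4  5  6  7  8  9 10 11 12 13 14 15 16 17 18 19 20 21 22 23
G :  0  0  0  1  1  1  2  2  2  3  3  3  0  0  0  1  1  1  2  2  2  3  3  3
G_B(23) = 3.
Combined Grundy value = 0 ⊕ 3 = 3.
A winning move leaves total XOR = 0, i.e. changes one component's Grundy value g to g ⊕ X where X is the current total.
Pile A: need g' = 0⊕3 = 3. Options: 20−3→G=2, 20−6→G=1. Hits: 0.
Pile B: need g' = 3⊕3 = 0. Options: 23−3→G=2, 23−6→G=1, 23−8→G=1, 23−9→G=0. Hits: 1.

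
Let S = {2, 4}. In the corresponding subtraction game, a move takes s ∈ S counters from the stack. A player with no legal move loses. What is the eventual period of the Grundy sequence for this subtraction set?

6

n :  0  1  2  3  4  5  6  7  8  9 10 11 12 13 14
G :  0  0  1  1  2  2  0  0  1  1  2  2  0  0  1
G(n+6) = G(n) holds for n = 0,…,3 (a full window of length max(S) = 4), so the sequence is purely periodic with period 6.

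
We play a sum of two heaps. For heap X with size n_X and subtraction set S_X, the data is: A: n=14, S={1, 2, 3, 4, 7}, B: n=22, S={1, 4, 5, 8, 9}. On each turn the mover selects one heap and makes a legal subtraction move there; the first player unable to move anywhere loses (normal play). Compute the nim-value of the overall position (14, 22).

0

Heap A, S = {1, 2, 3, 4, 7}:
G(0) = 0
G(1) = mex{0} = 1
G(2) = mex{1,0} = 2
G(3) = mex{2,1,0} = 3
G(4) = mex{3,2,1,0} = 4
G(5) = mex{4,3,2,1} = 0
G(6) = mex{0,4,3,2} = 1
G(7) = mex{1,0,4,3,0} = 2
G(8) = mex{2,1,0,4,1} = 3
G(9) = mex{3,2,1,0,2} = 4
G(10) = mex{4,3,2,1,3} = 0
G(11) = mex{0,4,3,2,4} = 1
G(12) = mex{1,0,4,3,0} = 2
G(13) = mex{2,1,0,4,1} = 3
G(14) = mex{3,2,1,0,2} = 4
G_A(14) = 4.
Heap B, S = {1, 4, 5, 8, 9}:
n :  0  1  2  3  4  5  6  7  8  9 10 11 12 13 14 15 16 17 18 19 20 21 22
G :  0  1  0  1  2  3  2  3  4  5  4  5  0  1  0  1  2  3  2  3  4  5  4
G_B(22) = 4.
Combined Grundy value = 4 ⊕ 4 = 0.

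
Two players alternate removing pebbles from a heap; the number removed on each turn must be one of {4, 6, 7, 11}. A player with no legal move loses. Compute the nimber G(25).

G(0) = 0
G(1) = mex{} = 0
G(2) = mex{} = 0
G(3) = mex{} = 0
G(4) = mex{0} = 1
G(5) = mex{0} = 1
G(6) = mex{0,0} = 1
G(7) = mex{0,0,0} = 1
G(8) = mex{1,0,0} = 2
G(9) = mex{1,0,0} = 2
G(10) = mex{1,1,0} = 2
G(11) = mex{1,1,1,0} = 2
G(12) = mex{2,1,1,0} = 3
G(13) = mex{2,1,1,0} = 3
G(14) = mex{2,2,1,0} = 3
G(15) = mex{2,2,2,1} = 0
G(16) = mex{3,2,2,1} = 0
G(17) = mex{3,2,2,1} = 0
G(18) = mex{3,3,2,1} = 0
G(19) = mex{0,3,3,2} = 1
G(20) = mex{0,3,3,2} = 1
G(21) = mex{0,0,3,2} = 1
G(22) = mex{0,0,0,2} = 1
G(23) = mex{1,0,0,3} = 2
G(24) = mex{1,0,0,3} = 2
G(25) = mex{1,1,0,3} = 2

2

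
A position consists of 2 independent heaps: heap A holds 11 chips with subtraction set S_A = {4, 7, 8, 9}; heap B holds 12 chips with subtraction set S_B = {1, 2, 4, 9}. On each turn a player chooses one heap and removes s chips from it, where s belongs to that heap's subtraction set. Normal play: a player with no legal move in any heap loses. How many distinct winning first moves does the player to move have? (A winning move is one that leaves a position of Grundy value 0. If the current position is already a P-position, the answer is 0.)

3

Heap A, S = {4, 7, 8, 9}:
G(0) = 0
G(1) = mex{} = 0
G(2) = mex{} = 0
G(3) = mex{} = 0
G(4) = mex{0} = 1
G(5) = mex{0} = 1
G(6) = mex{0} = 1
G(7) = mex{0,0} = 1
G(8) = mex{1,0,0} = 2
G(9) = mex{1,0,0,0} = 2
G(10) = mex{1,0,0,0} = 2
G(11) = mex{1,1,0,0} = 2
G_A(11) = 2.
Heap B, S = {1, 2, 4, 9}:
n :  0  1  2  3  4  5  6  7  8  9 10 11 12
G :  0  1  2  0  1  2  0  1  2  3  4  0  1
G_B(12) = 1.
Combined Grundy value = 2 ⊕ 1 = 3.
A winning move leaves total XOR = 0, i.e. changes one component's Grundy value g to g ⊕ X where X is the current total.
Heap A: need g' = 2⊕3 = 1. Options: 11−4→G=1, 11−7→G=1, 11−8→G=0, 11−9→G=0. Hits: 2.
Heap B: need g' = 1⊕3 = 2. Options: 12−1→G=0, 12−2→G=4, 12−4→G=2, 12−9→G=0. Hits: 1.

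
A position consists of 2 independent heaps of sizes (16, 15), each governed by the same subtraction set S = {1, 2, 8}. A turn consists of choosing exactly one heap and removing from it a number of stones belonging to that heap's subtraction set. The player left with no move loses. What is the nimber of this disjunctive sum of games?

All heaps use S = {1, 2, 8}:
n :  0  1  2  3  4  5  6  7  8  9 10 11 12 13 14 15 16
G :  0  1  2  0  1  2  0  1  2  0  1  2  0  1  2  0  1
Heap A: G(16) = 1.
Heap B: G(15) = 0.
Combined Grundy value = 1 ⊕ 0 = 1.

1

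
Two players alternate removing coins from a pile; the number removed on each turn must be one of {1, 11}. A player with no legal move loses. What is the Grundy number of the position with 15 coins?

n :  0  1  2  3  4  5  6  7  8  9 10 11 12 13 14 15
G :  0  1  0  1  0  1  0  1  0  1  0  1  0  1  0  1

1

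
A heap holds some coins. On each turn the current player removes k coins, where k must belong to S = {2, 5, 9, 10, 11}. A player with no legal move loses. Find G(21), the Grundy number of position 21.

n :  0  1  2  3  4  5  6  7  8  9 10 11 12 13 14 15 16 17 18 19 20 21
G :  0  0  1  1  0  2  1  0  0  1  1  2  2  3  3  4  4  3  2  2  0  0

0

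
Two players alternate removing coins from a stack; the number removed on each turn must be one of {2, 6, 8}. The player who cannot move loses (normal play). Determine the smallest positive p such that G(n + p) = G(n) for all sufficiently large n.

14

G(0) = 0
G(1) = mex{} = 0
G(2) = mex{0} = 1
G(3) = mex{0} = 1
G(4) = mex{1} = 0
G(5) = mex{1} = 0
G(6) = mex{0,0} = 1
G(7) = mex{0,0} = 1
G(8) = mex{1,1,0} = 2
G(9) = mex{1,1,0} = 2
G(10) = mex{2,0,1} = 3
G(11) = mex{2,0,1} = 3
G(12) = mex{3,1,0} = 2
G(13) = mex{3,1,0} = 2
G(14) = mex{2,2,1} = 0
G(15) = mex{2,2,1} = 0
G(16) = mex{0,3,2} = 1
G(17) = mex{0,3,2} = 1
G(18) = mex{1,2,3} = 0
G(19) = mex{1,2,3} = 0
G(20) = mex{0,0,2} = 1
G(21) = mex{0,0,2} = 1
G(22) = mex{1,1,0} = 2
G(23) = mex{1,1,0} = 2
G(24) = mex{2,0,1} = 3
G(25) = mex{2,0,1} = 3
G(26) = mex{3,1,0} = 2
G(27) = mex{3,1,0} = 2
G(28) = mex{2,2,1} = 0
G(29) = mex{2,2,1} = 0
G(n+14) = G(n) holds for n = 0,…,7 (a full window of length max(S) = 8), so the sequence is purely periodic with period 14.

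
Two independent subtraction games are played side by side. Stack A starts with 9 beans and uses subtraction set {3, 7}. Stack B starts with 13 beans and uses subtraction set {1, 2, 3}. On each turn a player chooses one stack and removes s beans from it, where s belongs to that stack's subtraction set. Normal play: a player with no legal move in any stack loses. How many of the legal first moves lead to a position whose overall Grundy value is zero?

0

Stack A, S = {3, 7}:
G(0) = 0
G(1) = mex{} = 0
G(2) = mex{} = 0
G(3) = mex{0} = 1
G(4) = mex{0} = 1
G(5) = mex{0} = 1
G(6) = mex{1} = 0
G(7) = mex{1,0} = 2
G(8) = mex{1,0} = 2
G(9) = mex{0,0} = 1
G_A(9) = 1.
Stack B, S = {1, 2, 3}:
n :  0  1  2  3  4  5  6  7  8  9 10 11 12 13
G :  0  1  2  3  0  1  2  3  0  1  2  3  0  1
G_B(13) = 1.
Combined Grundy value = 1 ⊕ 1 = 0.
A winning move leaves total XOR = 0, i.e. changes one component's Grundy value g to g ⊕ X where X is the current total.
Stack A: target g' = 1⊕0 = 1, but every legal move changes the Grundy value (mex property), so 0 moves.
Stack B: target g' = 1⊕0 = 1, but every legal move changes the Grundy value (mex property), so 0 moves.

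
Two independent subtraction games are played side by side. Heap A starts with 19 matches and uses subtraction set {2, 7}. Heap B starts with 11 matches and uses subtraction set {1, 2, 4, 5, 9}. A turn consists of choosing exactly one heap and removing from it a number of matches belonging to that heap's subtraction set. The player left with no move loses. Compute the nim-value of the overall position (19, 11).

5

Heap A, S = {2, 7}:
n :  0  1  2  3  4  5  6  7  8  9 10 11 12 13 14 15 16 17 18 19
G :  0  0  1  1  0  0  1  1  2  0  0  1  1  0  0  1  1  2  0  0
G_A(19) = 0.
Heap B, S = {1, 2, 4, 5, 9}:
n :  0  1  2  3  4  5  6  7  8  9 10 11
G :  0  1  2  0  1  2  0  1  2  3  4  5
G_B(11) = 5.
Combined Grundy value = 0 ⊕ 5 = 5.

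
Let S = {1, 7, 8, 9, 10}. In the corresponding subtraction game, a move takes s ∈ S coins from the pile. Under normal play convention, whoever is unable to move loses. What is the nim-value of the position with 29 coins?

2

n :  0  1  2  3  4  5  6  7  8  9 10 11 12 13 14 15 16 17 18 19 20 21 22 23 24 25 26 27 28 29
G :  0  1  0  1  0  1  0  1  2  3  2  3  2  3  2  3  4  0  1  0  1  0  1  0  1  2  3  2  3  2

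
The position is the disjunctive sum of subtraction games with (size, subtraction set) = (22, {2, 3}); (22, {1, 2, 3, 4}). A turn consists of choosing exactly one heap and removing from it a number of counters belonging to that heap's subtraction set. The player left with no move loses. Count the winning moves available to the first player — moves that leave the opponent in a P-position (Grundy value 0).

2

Heap A, S = {2, 3}:
n :  0  1  2  3  4  5  6  7  8  9 10 11 12 13 14 15 16 17 18 19 20 21 22
G :  0  0  1  1  2  0  0  1  1  2  0  0  1  1  2  0  0  1  1  2  0  0  1
G_A(22) = 1.
Heap B, S = {1, 2, 3, 4}:
G(0) = 0
G(1) = mex{0} = 1
G(2) = mex{1,0} = 2
G(3) = mex{2,1,0} = 3
G(4) = mex{3,2,1,0} = 4
G(5) = mex{4,3,2,1} = 0
G(6) = mex{0,4,3,2} = 1
G(7) = mex{1,0,4,3} = 2
G(8) = mex{2,1,0,4} = 3
G(9) = mex{3,2,1,0} = 4
G(10) = mex{4,3,2,1} = 0
G(11) = mex{0,4,3,2} = 1
G(12) = mex{1,0,4,3} = 2
G(13) = mex{2,1,0,4} = 3
G(14) = mex{3,2,1,0} = 4
G(15) = mex{4,3,2,1} = 0
G(16) = mex{0,4,3,2} = 1
G(17) = mex{1,0,4,3} = 2
G(18) = mex{2,1,0,4} = 3
G(19) = mex{3,2,1,0} = 4
G(20) = mex{4,3,2,1} = 0
G(21) = mex{0,4,3,2} = 1
G(22) = mex{1,0,4,3} = 2
G_B(22) = 2.
Combined Grundy value = 1 ⊕ 2 = 3.
A winning move leaves total XOR = 0, i.e. changes one component's Grundy value g to g ⊕ X where X is the current total.
Heap A: need g' = 1⊕3 = 2. Options: 22−2→G=0, 22−3→G=2. Hits: 1.
Heap B: need g' = 2⊕3 = 1. Options: 22−1→G=1, 22−2→G=0, 22−3→G=4, 22−4→G=3. Hits: 1.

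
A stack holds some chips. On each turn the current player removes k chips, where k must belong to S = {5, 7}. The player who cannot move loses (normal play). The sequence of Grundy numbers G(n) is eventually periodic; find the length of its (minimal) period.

12

G(0) = 0
G(1) = mex{} = 0
G(2) = mex{} = 0
G(3) = mex{} = 0
G(4) = mex{} = 0
G(5) = mex{0} = 1
G(6) = mex{0} = 1
G(7) = mex{0,0} = 1
G(8) = mex{0,0} = 1
G(9) = mex{0,0} = 1
G(10) = mex{1,0} = 2
G(11) = mex{1,0} = 2
G(12) = mex{1,1} = 0
G(13) = mex{1,1} = 0
G(14) = mex{1,1} = 0
G(15) = mex{2,1} = 0
G(16) = mex{2,1} = 0
G(17) = mex{0,2} = 1
G(18) = mex{0,2} = 1
G(19) = mex{0,0} = 1
G(20) = mex{0,0} = 1
G(21) = mex{0,0} = 1
G(22) = mex{1,0} = 2
G(23) = mex{1,0} = 2
G(24) = mex{1,1} = 0
G(25) = mex{1,1} = 0
G(n+12) = G(n) holds for n = 0,…,6 (a full window of length max(S) = 7), so the sequence is purely periodic with period 12.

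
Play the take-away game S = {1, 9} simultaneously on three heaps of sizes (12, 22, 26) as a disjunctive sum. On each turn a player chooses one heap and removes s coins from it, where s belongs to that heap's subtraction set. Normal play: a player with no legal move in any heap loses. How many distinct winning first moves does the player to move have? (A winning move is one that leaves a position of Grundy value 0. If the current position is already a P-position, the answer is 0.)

All heaps use S = {1, 9}:
n :  0  1  2  3  4  5  6  7  8  9 10 11 12 13 14 15 16 17 18 19 20 21 22 23 24 25 26
G :  0  1  0  1  0  1  0  1  0  1  0  1  0  1  0  1  0  1  0  1  0  1  0  1  0  1  0
Heap A: G(12) = 0.
Heap B: G(22) = 0.
Heap C: G(26) = 0.
Combined Grundy value = 0 ⊕ 0 ⊕ 0 = 0.
A winning move leaves total XOR = 0, i.e. changes one component's Grundy value g to g ⊕ X where X is the current total.
Heap A: target g' = 0⊕0 = 0, but every legal move changes the Grundy value (mex property), so 0 moves.
Heap B: target g' = 0⊕0 = 0, but every legal move changes the Grundy value (mex property), so 0 moves.
Heap C: target g' = 0⊕0 = 0, but every legal move changes the Grundy value (mex property), so 0 moves.

0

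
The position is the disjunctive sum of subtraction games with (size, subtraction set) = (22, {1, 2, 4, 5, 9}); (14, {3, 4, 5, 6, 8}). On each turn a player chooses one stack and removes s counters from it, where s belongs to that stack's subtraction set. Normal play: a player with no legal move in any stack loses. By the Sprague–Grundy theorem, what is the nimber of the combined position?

Stack A, S = {1, 2, 4, 5, 9}:
G(0) = 0
G(1) = mex{0} = 1
G(2) = mex{1,0} = 2
G(3) = mex{2,1} = 0
G(4) = mex{0,2,0} = 1
G(5) = mex{1,0,1,0} = 2
G(6) = mex{2,1,2,1} = 0
G(7) = mex{0,2,0,2} = 1
G(8) = mex{1,0,1,0} = 2
G(9) = mex{2,1,2,1,0} = 3
G(10) = mex{3,2,0,2,1} = 4
G(11) = mex{4,3,1,0,2} = 5
G(12) = mex{5,4,2,1,0} = 3
G(13) = mex{3,5,3,2,1} = 0
G(14) = mex{0,3,4,3,2} = 1
G(15) = mex{1,0,5,4,0} = 2
G(16) = mex{2,1,3,5,1} = 0
G(17) = mex{0,2,0,3,2} = 1
G(18) = mex{1,0,1,0,3} = 2
G(19) = mex{2,1,2,1,4} = 0
G(20) = mex{0,2,0,2,5} = 1
G(21) = mex{1,0,1,0,3} = 2
G(22) = mex{2,1,2,1,0} = 3
G_A(22) = 3.
Stack B, S = {3, 4, 5, 6, 8}:
G(0) = 0
G(1) = mex{} = 0
G(2) = mex{} = 0
G(3) = mex{0} = 1
G(4) = mex{0,0} = 1
G(5) = mex{0,0,0} = 1
G(6) = mex{1,0,0,0} = 2
G(7) = mex{1,1,0,0} = 2
G(8) = mex{1,1,1,0,0} = 2
G(9) = mex{2,1,1,1,0} = 3
G(10) = mex{2,2,1,1,0} = 3
G(11) = mex{2,2,2,1,1} = 0
G(12) = mex{3,2,2,2,1} = 0
G(13) = mex{3,3,2,2,1} = 0
G(14) = mex{0,3,3,2,2} = 1
G_B(14) = 1.
Combined Grundy value = 3 ⊕ 1 = 2.

2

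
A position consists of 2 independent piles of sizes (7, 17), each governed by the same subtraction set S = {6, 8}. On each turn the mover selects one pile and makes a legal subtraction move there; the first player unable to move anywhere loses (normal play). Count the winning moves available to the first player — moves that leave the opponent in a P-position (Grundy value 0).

3

All piles use S = {6, 8}:
G(0) = 0
G(1) = mex{} = 0
G(2) = mex{} = 0
G(3) = mex{} = 0
G(4) = mex{} = 0
G(5) = mex{} = 0
G(6) = mex{0} = 1
G(7) = mex{0} = 1
G(8) = mex{0,0} = 1
G(9) = mex{0,0} = 1
G(10) = mex{0,0} = 1
G(11) = mex{0,0} = 1
G(12) = mex{1,0} = 2
G(13) = mex{1,0} = 2
G(14) = mex{1,1} = 0
G(15) = mex{1,1} = 0
G(16) = mex{1,1} = 0
G(17) = mex{1,1} = 0
Pile A: G(7) = 1.
Pile B: G(17) = 0.
Combined Grundy value = 1 ⊕ 0 = 1.
A winning move leaves total XOR = 0, i.e. changes one component's Grundy value g to g ⊕ X where X is the current total.
Pile A: need g' = 1⊕1 = 0. Options: 7−6→G=0. Hits: 1.
Pile B: need g' = 0⊕1 = 1. Options: 17−6→G=1, 17−8→G=1. Hits: 2.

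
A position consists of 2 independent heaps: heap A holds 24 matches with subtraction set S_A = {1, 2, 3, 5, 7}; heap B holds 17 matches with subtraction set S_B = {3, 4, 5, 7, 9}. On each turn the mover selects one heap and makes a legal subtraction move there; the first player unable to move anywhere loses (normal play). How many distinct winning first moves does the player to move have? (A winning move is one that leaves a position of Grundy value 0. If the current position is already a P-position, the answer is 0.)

5

Heap A, S = {1, 2, 3, 5, 7}:
n :  0  1  2  3  4  5  6  7  8  9 10 11 12 13 14 15 16 17 18 19 20 21 22 23 24
G :  0  1  2  3  0  1  2  3  0  1  2  3  0  1  2  3  0  1  2  3  0  1  2  3  0
G_A(24) = 0.
Heap B, S = {3, 4, 5, 7, 9}:
G(0) = 0
G(1) = mex{} = 0
G(2) = mex{} = 0
G(3) = mex{0} = 1
G(4) = mex{0,0} = 1
G(5) = mex{0,0,0} = 1
G(6) = mex{1,0,0} = 2
G(7) = mex{1,1,0,0} = 2
G(8) = mex{1,1,1,0} = 2
G(9) = mex{2,1,1,0,0} = 3
G(10) = mex{2,2,1,1,0} = 3
G(11) = mex{2,2,2,1,0} = 3
G(12) = mex{3,2,2,1,1} = 0
G(13) = mex{3,3,2,2,1} = 0
G(14) = mex{3,3,3,2,1} = 0
G(15) = mex{0,3,3,2,2} = 1
G(16) = mex{0,0,3,3,2} = 1
G(17) = mex{0,0,0,3,2} = 1
G_B(17) = 1.
Combined Grundy value = 0 ⊕ 1 = 1.
A winning move leaves total XOR = 0, i.e. changes one component's Grundy value g to g ⊕ X where X is the current total.
Heap A: need g' = 0⊕1 = 1. Options: 24−1→G=3, 24−2→G=2, 24−3→G=1, 24−5→G=3, 24−7→G=1. Hits: 2.
Heap B: need g' = 1⊕1 = 0. Options: 17−3→G=0, 17−4→G=0, 17−5→G=0, 17−7→G=3, 17−9→G=2. Hits: 3.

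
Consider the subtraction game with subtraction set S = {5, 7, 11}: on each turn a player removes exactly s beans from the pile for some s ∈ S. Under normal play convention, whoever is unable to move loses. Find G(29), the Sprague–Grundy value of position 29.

2

n :  0  1  2  3  4  5  6  7  8  9 10 11 12 13 14 15 16 17 18 19 20 21 22 23 24 25 26 27 28 29
G :  0  0  0  0  0  1  1  1  1  1  2  2  2  2  2  3  0  0  0  0  0  1  1  1  1  1  2  2  2  2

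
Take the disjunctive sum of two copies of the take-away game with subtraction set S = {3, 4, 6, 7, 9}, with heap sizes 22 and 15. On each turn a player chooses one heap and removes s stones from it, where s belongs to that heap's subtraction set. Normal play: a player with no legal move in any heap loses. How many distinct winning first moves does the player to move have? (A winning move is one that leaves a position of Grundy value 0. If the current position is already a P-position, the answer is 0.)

4

All heaps use S = {3, 4, 6, 7, 9}:
n :  0  1  2  3  4  5  6  7  8  9 10 11 12 13 14 15 16 17 18 19 20 21 22
G :  0  0  0  1  1  1  2  2  2  3  3  3  0  0  0  1  1  1  2  2  2  3  3
Heap A: G(22) = 3.
Heap B: G(15) = 1.
Combined Grundy value = 3 ⊕ 1 = 2.
A winning move leaves total XOR = 0, i.e. changes one component's Grundy value g to g ⊕ X where X is the current total.
Heap A: need g' = 3⊕2 = 1. Options: 22−3→G=2, 22−4→G=2, 22−6→G=1, 22−7→G=1, 22−9→G=0. Hits: 2.
Heap B: need g' = 1⊕2 = 3. Options: 15−3→G=0, 15−4→G=3, 15−6→G=3, 15−7→G=2, 15−9→G=2. Hits: 2.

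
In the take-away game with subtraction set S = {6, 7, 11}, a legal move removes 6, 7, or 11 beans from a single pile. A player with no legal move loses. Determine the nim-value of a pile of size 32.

2

n :  0  1  2  3  4  5  6  7  8  9 10 11 12 13 14 15 16 17 18 19 20 21 22 23 24 25 26 27 28 29 30 31 32
G :  0  0  0  0  0  0  1  1  1  1  1  1  2  2  2  2  2  0  0  0  0  0  0  1  1  1  1  1  1  2  2  2  2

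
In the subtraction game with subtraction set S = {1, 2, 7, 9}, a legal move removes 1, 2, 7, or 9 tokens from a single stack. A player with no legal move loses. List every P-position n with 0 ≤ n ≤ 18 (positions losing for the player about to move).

n :  0  1  2  3  4  5  6  7  8  9 10 11 12 13 14 15 16 17 18
G :  0  1  2  0  1  2  0  1  2  3  4  0  1  2  0  1  2  0  1
P-positions are exactly the n with G(n) = 0.

0, 3, 6, 11, 14, 17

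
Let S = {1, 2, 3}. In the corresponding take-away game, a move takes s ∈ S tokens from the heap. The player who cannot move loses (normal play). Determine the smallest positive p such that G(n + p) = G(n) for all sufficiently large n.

n :  0  1  2  3  4  5  6  7  8  9 10 11 12 13 14
G :  0  1  2  3  0  1  2  3  0  1  2  3  0  1  2
G(n+4) = G(n) holds for n = 0,…,2 (a full window of length max(S) = 3), so the sequence is purely periodic with period 4.

4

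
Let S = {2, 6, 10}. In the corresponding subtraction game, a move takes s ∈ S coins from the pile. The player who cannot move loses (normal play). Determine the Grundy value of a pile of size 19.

1

G(0) = 0
G(1) = mex{} = 0
G(2) = mex{0} = 1
G(3) = mex{0} = 1
G(4) = mex{1} = 0
G(5) = mex{1} = 0
G(6) = mex{0,0} = 1
G(7) = mex{0,0} = 1
G(8) = mex{1,1} = 0
G(9) = mex{1,1} = 0
G(10) = mex{0,0,0} = 1
G(11) = mex{0,0,0} = 1
G(12) = mex{1,1,1} = 0
G(13) = mex{1,1,1} = 0
G(14) = mex{0,0,0} = 1
G(15) = mex{0,0,0} = 1
G(16) = mex{1,1,1} = 0
G(17) = mex{1,1,1} = 0
G(18) = mex{0,0,0} = 1
G(19) = mex{0,0,0} = 1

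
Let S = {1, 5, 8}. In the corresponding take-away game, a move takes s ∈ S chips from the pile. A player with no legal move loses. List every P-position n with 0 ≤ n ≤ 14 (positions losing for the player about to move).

0, 2, 4, 6, 13

G(0) = 0
G(1) = mex{0} = 1
G(2) = mex{1} = 0
G(3) = mex{0} = 1
G(4) = mex{1} = 0
G(5) = mex{0,0} = 1
G(6) = mex{1,1} = 0
G(7) = mex{0,0} = 1
G(8) = mex{1,1,0} = 2
G(9) = mex{2,0,1} = 3
G(10) = mex{3,1,0} = 2
G(11) = mex{2,0,1} = 3
G(12) = mex{3,1,0} = 2
G(13) = mex{2,2,1} = 0
G(14) = mex{0,3,0} = 1
P-positions are exactly the n with G(n) = 0.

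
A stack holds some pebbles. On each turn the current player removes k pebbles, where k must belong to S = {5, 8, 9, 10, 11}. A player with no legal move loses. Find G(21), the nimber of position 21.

G(0) = 0
G(1) = mex{} = 0
G(2) = mex{} = 0
G(3) = mex{} = 0
G(4) = mex{} = 0
G(5) = mex{0} = 1
G(6) = mex{0} = 1
G(7) = mex{0} = 1
G(8) = mex{0,0} = 1
G(9) = mex{0,0,0} = 1
G(10) = mex{1,0,0,0} = 2
G(11) = mex{1,0,0,0,0} = 2
G(12) = mex{1,0,0,0,0} = 2
G(13) = mex{1,1,0,0,0} = 2
G(14) = mex{1,1,1,0,0} = 2
G(15) = mex{2,1,1,1,0} = 3
G(16) = mex{2,1,1,1,1} = 0
G(17) = mex{2,1,1,1,1} = 0
G(18) = mex{2,2,1,1,1} = 0
G(19) = mex{2,2,2,1,1} = 0
G(20) = mex{3,2,2,2,1} = 0
G(21) = mex{0,2,2,2,2} = 1

1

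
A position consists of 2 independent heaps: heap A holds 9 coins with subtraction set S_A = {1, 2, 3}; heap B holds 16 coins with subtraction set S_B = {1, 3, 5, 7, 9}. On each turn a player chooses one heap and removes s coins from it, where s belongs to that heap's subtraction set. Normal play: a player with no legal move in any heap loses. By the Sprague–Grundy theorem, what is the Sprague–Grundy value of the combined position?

1

Heap A, S = {1, 2, 3}:
G(0) = 0
G(1) = mex{0} = 1
G(2) = mex{1,0} = 2
G(3) = mex{2,1,0} = 3
G(4) = mex{3,2,1} = 0
G(5) = mex{0,3,2} = 1
G(6) = mex{1,0,3} = 2
G(7) = mex{2,1,0} = 3
G(8) = mex{3,2,1} = 0
G(9) = mex{0,3,2} = 1
G_A(9) = 1.
Heap B, S = {1, 3, 5, 7, 9}:
G(0) = 0
G(1) = mex{0} = 1
G(2) = mex{1} = 0
G(3) = mex{0,0} = 1
G(4) = mex{1,1} = 0
G(5) = mex{0,0,0} = 1
G(6) = mex{1,1,1} = 0
G(7) = mex{0,0,0,0} = 1
G(8) = mex{1,1,1,1} = 0
G(9) = mex{0,0,0,0,0} = 1
G(10) = mex{1,1,1,1,1} = 0
G(11) = mex{0,0,0,0,0} = 1
G(12) = mex{1,1,1,1,1} = 0
G(13) = mex{0,0,0,0,0} = 1
G(14) = mex{1,1,1,1,1} = 0
G(15) = mex{0,0,0,0,0} = 1
G(16) = mex{1,1,1,1,1} = 0
G_B(16) = 0.
Combined Grundy value = 1 ⊕ 0 = 1.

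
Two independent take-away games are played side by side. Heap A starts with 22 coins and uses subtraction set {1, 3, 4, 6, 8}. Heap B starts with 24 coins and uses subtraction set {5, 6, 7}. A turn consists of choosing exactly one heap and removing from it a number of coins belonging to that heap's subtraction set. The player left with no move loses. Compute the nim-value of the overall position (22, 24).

1

Heap A, S = {1, 3, 4, 6, 8}:
n :  0  1  2  3  4  5  6  7  8  9 10 11 12 13 14 15 16 17 18 19 20 21 22
G :  0  1  0  1  2  3  2  0  1  0  1  2  3  2  0  1  0  1  2  3  2  0  1
G_A(22) = 1.
Heap B, S = {5, 6, 7}:
n :  0  1  2  3  4  5  6  7  8  9 10 11 12 13 14 15 16 17 18 19 20 21 22 23 24
G :  0  0  0  0  0  1  1  1  1  1  2  2  0  0  0  0  0  1  1  1  1  1  2  2  0
G_B(24) = 0.
Combined Grundy value = 1 ⊕ 0 = 1.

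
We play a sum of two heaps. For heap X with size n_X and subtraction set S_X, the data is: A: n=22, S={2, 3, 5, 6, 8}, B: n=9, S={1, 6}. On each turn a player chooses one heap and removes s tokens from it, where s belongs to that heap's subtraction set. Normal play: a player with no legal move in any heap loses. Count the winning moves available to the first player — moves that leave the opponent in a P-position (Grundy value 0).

3

Heap A, S = {2, 3, 5, 6, 8}:
n :  0  1  2  3  4  5  6  7  8  9 10 11 12 13 14 15 16 17 18 19 20 21 22
G :  0  0  1  1  2  2  3  3  4  4  0  0  1  1  2  2  3  3  4  4  0  0  1
G_A(22) = 1.
Heap B, S = {1, 6}:
G(0) = 0
G(1) = mex{0} = 1
G(2) = mex{1} = 0
G(3) = mex{0} = 1
G(4) = mex{1} = 0
G(5) = mex{0} = 1
G(6) = mex{1,0} = 2
G(7) = mex{2,1} = 0
G(8) = mex{0,0} = 1
G(9) = mex{1,1} = 0
G_B(9) = 0.
Combined Grundy value = 1 ⊕ 0 = 1.
A winning move leaves total XOR = 0, i.e. changes one component's Grundy value g to g ⊕ X where X is the current total.
Heap A: need g' = 1⊕1 = 0. Options: 22−2→G=0, 22−3→G=4, 22−5→G=3, 22−6→G=3, 22−8→G=2. Hits: 1.
Heap B: need g' = 0⊕1 = 1. Options: 9−1→G=1, 9−6→G=1. Hits: 2.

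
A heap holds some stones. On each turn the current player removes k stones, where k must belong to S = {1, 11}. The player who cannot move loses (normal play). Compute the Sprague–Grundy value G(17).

1

n :  0  1  2  3  4  5  6  7  8  9 10 11 12 13 14 15 16 17
G :  0  1  0  1  0  1  0  1  0  1  0  1  0  1  0  1  0  1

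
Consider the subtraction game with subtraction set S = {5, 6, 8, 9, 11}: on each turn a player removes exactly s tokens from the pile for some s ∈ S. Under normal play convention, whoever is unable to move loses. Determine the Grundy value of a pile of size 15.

G(0) = 0
G(1) = mex{} = 0
G(2) = mex{} = 0
G(3) = mex{} = 0
G(4) = mex{} = 0
G(5) = mex{0} = 1
G(6) = mex{0,0} = 1
G(7) = mex{0,0} = 1
G(8) = mex{0,0,0} = 1
G(9) = mex{0,0,0,0} = 1
G(10) = mex{1,0,0,0} = 2
G(11) = mex{1,1,0,0,0} = 2
G(12) = mex{1,1,0,0,0} = 2
G(13) = mex{1,1,1,0,0} = 2
G(14) = mex{1,1,1,1,0} = 2
G(15) = mex{2,1,1,1,0} = 3

3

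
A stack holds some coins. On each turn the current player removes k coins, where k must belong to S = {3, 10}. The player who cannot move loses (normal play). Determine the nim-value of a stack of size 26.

0

G(0) = 0
G(1) = mex{} = 0
G(2) = mex{} = 0
G(3) = mex{0} = 1
G(4) = mex{0} = 1
G(5) = mex{0} = 1
G(6) = mex{1} = 0
G(7) = mex{1} = 0
G(8) = mex{1} = 0
G(9) = mex{0} = 1
G(10) = mex{0,0} = 1
G(11) = mex{0,0} = 1
G(12) = mex{1,0} = 2
G(13) = mex{1,1} = 0
G(14) = mex{1,1} = 0
G(15) = mex{2,1} = 0
G(16) = mex{0,0} = 1
G(17) = mex{0,0} = 1
G(18) = mex{0,0} = 1
G(19) = mex{1,1} = 0
G(20) = mex{1,1} = 0
G(21) = mex{1,1} = 0
G(22) = mex{0,2} = 1
G(23) = mex{0,0} = 1
G(24) = mex{0,0} = 1
G(25) = mex{1,0} = 2
G(26) = mex{1,1} = 0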